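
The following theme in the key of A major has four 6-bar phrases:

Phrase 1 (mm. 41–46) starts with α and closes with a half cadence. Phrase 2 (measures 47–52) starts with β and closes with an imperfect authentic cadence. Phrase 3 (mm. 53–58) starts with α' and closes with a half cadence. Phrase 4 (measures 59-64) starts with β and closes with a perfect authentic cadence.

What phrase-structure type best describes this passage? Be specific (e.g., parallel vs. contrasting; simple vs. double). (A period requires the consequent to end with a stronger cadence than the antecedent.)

parallel double period

Four phrases in two halves: the first half (bars 41-52) ends with an imperfect authentic cadence, the second (mm. 53–64) with a perfect authentic cadence — a large antecedent–consequent pair, i.e. a double period.
Phrase 3 begins with the same material as phrase 1, making it parallel.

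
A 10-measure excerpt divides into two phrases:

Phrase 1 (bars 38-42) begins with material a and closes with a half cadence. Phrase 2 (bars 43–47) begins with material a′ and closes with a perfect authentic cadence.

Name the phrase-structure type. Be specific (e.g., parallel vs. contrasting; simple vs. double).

Phrase 1 ends with a half cadence (weaker) and phrase 2 with a perfect authentic cadence (stronger): antecedent + consequent = a period.
The two phrases open with the same material (a / a′), so the period is parallel.

parallel period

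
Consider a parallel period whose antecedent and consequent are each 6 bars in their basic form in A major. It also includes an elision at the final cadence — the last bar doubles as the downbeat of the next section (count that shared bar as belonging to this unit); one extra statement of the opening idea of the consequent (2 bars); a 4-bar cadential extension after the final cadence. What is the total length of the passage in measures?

18 measures

Basic parallel period: 6 + 6 = 12 bars.
12 (basic form) + 2 (extra statement) + 4 (cadential extension) = 18.
The elision shares a bar with the next section but does not change this unit's count.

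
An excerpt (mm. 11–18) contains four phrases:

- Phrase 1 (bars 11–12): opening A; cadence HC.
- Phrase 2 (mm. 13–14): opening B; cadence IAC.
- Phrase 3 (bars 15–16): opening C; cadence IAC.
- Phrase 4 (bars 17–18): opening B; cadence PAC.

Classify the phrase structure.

Four phrases in two halves: the first half (mm. 11–14) ends with an imperfect authentic cadence, the second (mm. 15–18) with a perfect authentic cadence — a large antecedent–consequent pair, i.e. a double period.
Phrase 3 begins with different material from phrase 1, making it contrasting.

contrasting double period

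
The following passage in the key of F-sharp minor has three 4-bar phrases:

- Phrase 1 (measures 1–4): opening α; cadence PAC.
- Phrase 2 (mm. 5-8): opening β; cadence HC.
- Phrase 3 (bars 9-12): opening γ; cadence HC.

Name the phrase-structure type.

The final phrase closes with a half cadence, which is not stronger than the preceding half cadence; the 3 phrases lack an overall antecedent–consequent design and so form a phrase group.

phrase group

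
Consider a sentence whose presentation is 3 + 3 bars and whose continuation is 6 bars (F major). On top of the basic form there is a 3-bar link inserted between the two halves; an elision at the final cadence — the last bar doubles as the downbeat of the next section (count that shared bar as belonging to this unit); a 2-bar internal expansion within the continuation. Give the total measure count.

Basic sentence: 3 + 3 + 6 = 12 bars.
12 (basic form) + 3 (link) + 2 (internal expansion) = 17.
The elision shares a bar with the next section but does not change this unit's count.

17 measures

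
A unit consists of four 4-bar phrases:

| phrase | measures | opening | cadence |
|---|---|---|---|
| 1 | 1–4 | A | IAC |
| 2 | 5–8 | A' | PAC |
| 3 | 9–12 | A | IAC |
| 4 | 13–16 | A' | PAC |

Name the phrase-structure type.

repeated period

The cadence pattern IAC–PAC–IAC–PAC is weak–strong twice, and phrases 3–4 restate phrases 1–2: a period heard twice, not a double period (which would end weakly at phrase 2).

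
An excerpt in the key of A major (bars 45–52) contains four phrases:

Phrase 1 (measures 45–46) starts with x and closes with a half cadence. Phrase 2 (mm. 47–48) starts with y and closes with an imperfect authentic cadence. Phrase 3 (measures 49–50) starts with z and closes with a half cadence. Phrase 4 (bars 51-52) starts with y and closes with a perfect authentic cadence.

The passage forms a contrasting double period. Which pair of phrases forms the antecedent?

In a double period the first pair of phrases (ending imperfect authentic cadence) is the large antecedent and the second pair (ending perfect authentic cadence) is the large consequent; the antecedent is phrases 1 and 2.

phrases 1 and 2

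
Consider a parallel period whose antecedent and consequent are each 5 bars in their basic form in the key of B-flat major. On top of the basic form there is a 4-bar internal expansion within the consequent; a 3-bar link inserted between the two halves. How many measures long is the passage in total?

17 measures

Basic parallel period: 5 + 5 = 10 bars.
10 (basic form) + 4 (internal expansion) + 3 (link) = 17.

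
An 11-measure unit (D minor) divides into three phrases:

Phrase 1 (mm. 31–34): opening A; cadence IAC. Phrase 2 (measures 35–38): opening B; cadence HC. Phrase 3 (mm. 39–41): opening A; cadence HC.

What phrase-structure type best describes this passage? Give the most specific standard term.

The final phrase closes with a half cadence, which is not stronger than the preceding half cadence; the 3 phrases lack an overall antecedent–consequent design and so form a phrase group.

phrase group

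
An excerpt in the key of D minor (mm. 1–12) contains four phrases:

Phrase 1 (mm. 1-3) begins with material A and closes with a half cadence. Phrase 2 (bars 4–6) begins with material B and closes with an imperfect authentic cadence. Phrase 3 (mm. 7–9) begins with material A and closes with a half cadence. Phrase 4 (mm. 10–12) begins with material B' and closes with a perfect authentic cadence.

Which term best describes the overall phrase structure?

parallel double period

Four phrases in two halves: the first half (measures 1-6) ends with an imperfect authentic cadence, the second (mm. 7–12) with a perfect authentic cadence — a large antecedent–consequent pair, i.e. a double period.
Phrase 3 begins with the same material as phrase 1, making it parallel.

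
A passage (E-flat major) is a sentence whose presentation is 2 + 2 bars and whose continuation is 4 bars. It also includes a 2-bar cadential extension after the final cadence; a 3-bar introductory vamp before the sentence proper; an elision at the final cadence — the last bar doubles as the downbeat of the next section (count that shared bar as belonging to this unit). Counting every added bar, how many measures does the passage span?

13 measures

Basic sentence: 2 + 2 + 4 = 8 bars.
8 (basic form) + 2 (cadential extension) + 3 (introduction) = 13.
The elision shares a bar with the next section but does not change this unit's count.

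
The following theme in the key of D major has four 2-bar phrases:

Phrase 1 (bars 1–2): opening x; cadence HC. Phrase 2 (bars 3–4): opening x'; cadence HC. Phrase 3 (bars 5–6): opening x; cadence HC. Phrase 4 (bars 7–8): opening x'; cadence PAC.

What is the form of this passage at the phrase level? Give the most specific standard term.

parallel double period

Four phrases in two halves: the first half (measures 1–4) ends with a half cadence, the second (measures 5–8) with a perfect authentic cadence — a large antecedent–consequent pair, i.e. a double period.
Phrase 3 begins with the same material as phrase 1, making it parallel.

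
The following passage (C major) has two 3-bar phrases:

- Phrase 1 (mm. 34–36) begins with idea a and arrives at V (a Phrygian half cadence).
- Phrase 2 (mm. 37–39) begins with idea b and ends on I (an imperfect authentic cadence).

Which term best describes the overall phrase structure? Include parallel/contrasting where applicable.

contrasting period

Phrase 1 ends with a Phrygian half cadence (weaker) and phrase 2 with an imperfect authentic cadence (stronger): antecedent + consequent = a period.
The two phrases open with different material (a / b), so the period is contrasting.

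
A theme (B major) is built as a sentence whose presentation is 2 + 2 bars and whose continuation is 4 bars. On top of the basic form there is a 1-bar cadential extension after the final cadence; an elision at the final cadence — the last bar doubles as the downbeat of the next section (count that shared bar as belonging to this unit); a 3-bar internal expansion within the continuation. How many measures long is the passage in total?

12 measures

Basic sentence: 2 + 2 + 4 = 8 bars.
8 (basic form) + 1 (cadential extension) + 3 (internal expansion) = 12.
The elision shares a bar with the next section but does not change this unit's count.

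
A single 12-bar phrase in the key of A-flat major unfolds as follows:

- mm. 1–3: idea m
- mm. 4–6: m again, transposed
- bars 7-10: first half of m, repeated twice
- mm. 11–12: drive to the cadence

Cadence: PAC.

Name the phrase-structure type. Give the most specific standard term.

Basic idea (mm. 1-3) + its repetition (measures 4-6) form the presentation; fragmentation and cadence (mm. 7–12) form the continuation — the 12-bar whole is a sentence.

sentence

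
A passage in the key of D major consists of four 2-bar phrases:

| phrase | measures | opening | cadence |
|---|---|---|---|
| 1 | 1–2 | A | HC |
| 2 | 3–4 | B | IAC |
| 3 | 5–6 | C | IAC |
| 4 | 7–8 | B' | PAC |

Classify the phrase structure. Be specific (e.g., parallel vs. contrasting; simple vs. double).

contrasting double period

Four phrases in two halves: the first half (mm. 1–4) ends with an imperfect authentic cadence, the second (measures 5–8) with a perfect authentic cadence — a large antecedent–consequent pair, i.e. a double period.
Phrase 3 begins with different material from phrase 1, making it contrasting.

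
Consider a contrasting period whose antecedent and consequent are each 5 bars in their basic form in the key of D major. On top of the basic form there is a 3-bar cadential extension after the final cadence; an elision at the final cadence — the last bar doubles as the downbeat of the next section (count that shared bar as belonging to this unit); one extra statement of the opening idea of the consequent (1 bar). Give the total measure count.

14 measures

Basic contrasting period: 5 + 5 = 10 bars.
10 (basic form) + 3 (cadential extension) + 1 (extra statement) = 14.
The elision shares a bar with the next section but does not change this unit's count.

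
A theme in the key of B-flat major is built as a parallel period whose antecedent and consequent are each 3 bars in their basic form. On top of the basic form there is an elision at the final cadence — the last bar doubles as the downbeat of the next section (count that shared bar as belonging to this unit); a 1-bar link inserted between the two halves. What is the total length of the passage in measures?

Basic parallel period: 3 + 3 = 6 bars.
6 (basic form) + 1 (link) = 7.
The elision shares a bar with the next section but does not change this unit's count.

7 measures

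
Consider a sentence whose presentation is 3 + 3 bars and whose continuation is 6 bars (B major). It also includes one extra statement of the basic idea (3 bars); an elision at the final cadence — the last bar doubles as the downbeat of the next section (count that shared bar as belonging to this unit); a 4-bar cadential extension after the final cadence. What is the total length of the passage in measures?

Basic sentence: 3 + 3 + 6 = 12 bars.
12 (basic form) + 3 (extra statement) + 4 (cadential extension) = 19.
The elision shares a bar with the next section but does not change this unit's count.

19 measures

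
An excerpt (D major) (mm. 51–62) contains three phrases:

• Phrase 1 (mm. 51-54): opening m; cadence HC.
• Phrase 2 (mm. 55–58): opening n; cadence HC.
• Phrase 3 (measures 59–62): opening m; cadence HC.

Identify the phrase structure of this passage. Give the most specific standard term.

phrase group

The final phrase closes with a half cadence, which is not stronger than the preceding half cadence; the 3 phrases lack an overall antecedent–consequent design and so form a phrase group.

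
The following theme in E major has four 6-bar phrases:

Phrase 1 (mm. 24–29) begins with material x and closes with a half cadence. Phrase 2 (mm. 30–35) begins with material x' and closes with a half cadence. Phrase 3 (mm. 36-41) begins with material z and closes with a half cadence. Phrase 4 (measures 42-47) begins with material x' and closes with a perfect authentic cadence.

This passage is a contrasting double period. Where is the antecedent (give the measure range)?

measures 24–35

In a double period the four phrases pair into a large antecedent (phrases 1–2, ending half cadence) and a large consequent (phrases 3–4, ending perfect authentic cadence). The antecedent spans bars 24–35.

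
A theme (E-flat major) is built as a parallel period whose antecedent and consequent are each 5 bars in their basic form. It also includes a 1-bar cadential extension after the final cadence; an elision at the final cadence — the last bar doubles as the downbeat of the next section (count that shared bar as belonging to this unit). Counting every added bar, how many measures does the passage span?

Basic parallel period: 5 + 5 = 10 bars.
10 (basic form) + 1 (cadential extension) = 11.
The elision shares a bar with the next section but does not change this unit's count.

11 measures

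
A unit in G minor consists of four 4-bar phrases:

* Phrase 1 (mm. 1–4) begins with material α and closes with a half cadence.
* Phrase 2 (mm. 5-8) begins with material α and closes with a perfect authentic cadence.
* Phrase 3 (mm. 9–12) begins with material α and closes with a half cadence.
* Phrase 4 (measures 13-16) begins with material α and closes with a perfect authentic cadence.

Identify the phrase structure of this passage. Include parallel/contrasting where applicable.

repeated period

The cadence pattern HC–PAC–HC–PAC is weak–strong twice, and phrases 3–4 restate phrases 1–2: a period heard twice, not a double period (which would end weakly at phrase 2).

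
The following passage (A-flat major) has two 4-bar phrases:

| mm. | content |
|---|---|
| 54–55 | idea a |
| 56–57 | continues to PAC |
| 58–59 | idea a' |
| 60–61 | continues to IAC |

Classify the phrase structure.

The second phrase closes with an imperfect authentic cadence, which is not stronger than the first phrase's perfect authentic cadence; without a weak→strong cadential pair there is no antecedent–consequent relationship, so this is a phrase group rather than a period.

phrase group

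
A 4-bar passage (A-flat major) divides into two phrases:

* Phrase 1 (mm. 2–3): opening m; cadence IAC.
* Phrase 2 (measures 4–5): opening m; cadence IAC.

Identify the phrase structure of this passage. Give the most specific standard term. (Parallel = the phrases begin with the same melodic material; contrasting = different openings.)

repeated phrase

Both phrases have the same opening (m) and the same cadence (imperfect authentic cadence): the second is a restatement, not a consequent, so this is a repeated phrase rather than a period.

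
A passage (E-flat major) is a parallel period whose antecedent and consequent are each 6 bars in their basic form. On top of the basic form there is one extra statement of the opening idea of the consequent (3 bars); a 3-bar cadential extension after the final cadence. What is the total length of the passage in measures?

Basic parallel period: 6 + 6 = 12 bars.
12 (basic form) + 3 (extra statement) + 3 (cadential extension) = 18.

18 measures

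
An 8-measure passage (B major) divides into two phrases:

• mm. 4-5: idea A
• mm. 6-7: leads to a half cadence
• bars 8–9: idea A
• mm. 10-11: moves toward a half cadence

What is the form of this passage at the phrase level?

repeated phrase

Both phrases have the same opening (A) and the same cadence (half cadence): the second is a restatement, not a consequent, so this is a repeated phrase rather than a period.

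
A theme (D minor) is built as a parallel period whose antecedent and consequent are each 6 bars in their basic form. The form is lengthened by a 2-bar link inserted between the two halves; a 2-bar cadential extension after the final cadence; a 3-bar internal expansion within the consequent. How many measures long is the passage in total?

19 measures

Basic parallel period: 6 + 6 = 12 bars.
12 (basic form) + 2 (link) + 2 (cadential extension) + 3 (internal expansion) = 19.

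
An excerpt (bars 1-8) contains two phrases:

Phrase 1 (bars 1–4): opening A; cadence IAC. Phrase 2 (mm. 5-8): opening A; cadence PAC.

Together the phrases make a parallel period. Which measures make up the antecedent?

The phrase ending with the weaker cadence (imperfect authentic cadence) is the antecedent; the one ending more conclusively (perfect authentic cadence) is the consequent. The antecedent is measures 1–4.

measures 1–4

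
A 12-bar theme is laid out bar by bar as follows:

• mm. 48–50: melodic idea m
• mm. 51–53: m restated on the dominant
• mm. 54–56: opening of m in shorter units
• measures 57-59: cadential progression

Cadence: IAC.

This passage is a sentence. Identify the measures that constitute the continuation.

measures 54–59

After the presentation (mm. 48–53), the continuation covers the fragmentation through the cadence: bars 54–59.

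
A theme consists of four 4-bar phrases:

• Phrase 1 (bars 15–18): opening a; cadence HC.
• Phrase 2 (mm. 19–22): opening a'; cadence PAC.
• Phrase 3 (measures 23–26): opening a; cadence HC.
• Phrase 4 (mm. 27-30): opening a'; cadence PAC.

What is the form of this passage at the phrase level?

The cadence pattern HC–PAC–HC–PAC is weak–strong twice, and phrases 3–4 restate phrases 1–2: a period heard twice, not a double period (which would end weakly at phrase 2).

repeated period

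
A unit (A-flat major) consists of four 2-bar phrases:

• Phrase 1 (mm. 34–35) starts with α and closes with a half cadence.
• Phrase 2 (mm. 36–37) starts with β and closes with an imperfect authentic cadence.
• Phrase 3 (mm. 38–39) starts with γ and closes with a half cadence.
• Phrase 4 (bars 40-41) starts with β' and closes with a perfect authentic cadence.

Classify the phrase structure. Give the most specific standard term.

contrasting double period

Four phrases in two halves: the first half (mm. 34-37) ends with an imperfect authentic cadence, the second (mm. 38–41) with a perfect authentic cadence — a large antecedent–consequent pair, i.e. a double period.
Phrase 3 begins with different material from phrase 1, making it contrasting.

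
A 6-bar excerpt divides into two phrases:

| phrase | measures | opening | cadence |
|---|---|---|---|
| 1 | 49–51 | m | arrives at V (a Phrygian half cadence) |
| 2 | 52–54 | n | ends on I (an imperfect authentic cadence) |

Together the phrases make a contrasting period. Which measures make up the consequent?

measures 52–54

The phrase ending with the weaker cadence (Phrygian half cadence) is the antecedent; the one ending more conclusively (imperfect authentic cadence) is the consequent. The consequent is measures 52–54.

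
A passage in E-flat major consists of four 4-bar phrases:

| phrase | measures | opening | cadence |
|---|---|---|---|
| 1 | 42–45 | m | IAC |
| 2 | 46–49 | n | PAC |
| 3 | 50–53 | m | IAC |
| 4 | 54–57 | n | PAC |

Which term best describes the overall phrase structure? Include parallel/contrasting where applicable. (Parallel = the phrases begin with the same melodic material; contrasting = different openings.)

repeated period

The cadence pattern IAC–PAC–IAC–PAC is weak–strong twice, and phrases 3–4 restate phrases 1–2: a period heard twice, not a double period (which would end weakly at phrase 2).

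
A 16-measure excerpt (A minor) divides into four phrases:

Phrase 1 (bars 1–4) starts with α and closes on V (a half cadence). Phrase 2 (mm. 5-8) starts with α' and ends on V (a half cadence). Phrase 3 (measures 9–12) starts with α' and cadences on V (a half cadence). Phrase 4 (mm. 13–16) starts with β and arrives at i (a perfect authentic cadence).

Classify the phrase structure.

parallel double period

Four phrases in two halves: the first half (bars 1–8) ends with a half cadence, the second (mm. 9–16) with a perfect authentic cadence — a large antecedent–consequent pair, i.e. a double period.
Phrase 3 begins with the same material as phrase 1, making it parallel.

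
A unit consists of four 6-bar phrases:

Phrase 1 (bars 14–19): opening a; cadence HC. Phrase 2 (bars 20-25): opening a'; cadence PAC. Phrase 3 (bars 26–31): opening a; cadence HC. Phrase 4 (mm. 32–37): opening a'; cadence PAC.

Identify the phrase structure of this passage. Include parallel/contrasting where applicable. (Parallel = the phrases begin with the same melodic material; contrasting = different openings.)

The cadence pattern HC–PAC–HC–PAC is weak–strong twice, and phrases 3–4 restate phrases 1–2: a period heard twice, not a double period (which would end weakly at phrase 2).

repeated period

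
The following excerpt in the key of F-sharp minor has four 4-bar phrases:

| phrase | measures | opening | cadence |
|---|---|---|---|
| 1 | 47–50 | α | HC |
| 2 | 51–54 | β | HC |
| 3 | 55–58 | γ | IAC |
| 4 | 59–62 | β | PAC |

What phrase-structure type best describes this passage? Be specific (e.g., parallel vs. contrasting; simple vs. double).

contrasting double period

Four phrases in two halves: the first half (bars 47-54) ends with a half cadence, the second (bars 55–62) with a perfect authentic cadence — a large antecedent–consequent pair, i.e. a double period.
Phrase 3 begins with different material from phrase 1, making it contrasting.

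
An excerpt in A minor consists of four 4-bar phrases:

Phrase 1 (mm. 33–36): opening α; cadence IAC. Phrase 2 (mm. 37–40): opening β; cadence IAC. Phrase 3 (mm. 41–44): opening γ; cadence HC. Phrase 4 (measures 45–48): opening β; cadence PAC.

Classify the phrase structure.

contrasting double period

Four phrases in two halves: the first half (mm. 33–40) ends with an imperfect authentic cadence, the second (measures 41–48) with a perfect authentic cadence — a large antecedent–consequent pair, i.e. a double period.
Phrase 3 begins with different material from phrase 1, making it contrasting.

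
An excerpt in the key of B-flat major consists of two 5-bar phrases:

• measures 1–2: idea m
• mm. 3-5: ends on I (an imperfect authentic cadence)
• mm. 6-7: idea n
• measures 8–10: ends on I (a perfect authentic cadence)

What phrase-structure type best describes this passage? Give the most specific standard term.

Phrase 1 ends with an imperfect authentic cadence (weaker) and phrase 2 with a perfect authentic cadence (stronger): antecedent + consequent = a period.
The two phrases open with different material (m / n), so the period is contrasting.

contrasting period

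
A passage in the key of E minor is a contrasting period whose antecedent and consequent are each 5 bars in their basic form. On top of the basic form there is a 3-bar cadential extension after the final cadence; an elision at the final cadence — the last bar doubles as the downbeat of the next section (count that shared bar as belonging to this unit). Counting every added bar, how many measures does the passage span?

13 measures

Basic contrasting period: 5 + 5 = 10 bars.
10 (basic form) + 3 (cadential extension) = 13.
The elision shares a bar with the next section but does not change this unit's count.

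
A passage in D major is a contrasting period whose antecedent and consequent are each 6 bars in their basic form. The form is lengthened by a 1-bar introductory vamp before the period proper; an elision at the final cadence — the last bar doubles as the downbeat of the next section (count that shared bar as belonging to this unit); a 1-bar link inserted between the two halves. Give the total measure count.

Basic contrasting period: 6 + 6 = 12 bars.
12 (basic form) + 1 (introduction) + 1 (link) = 14.
The elision shares a bar with the next section but does not change this unit's count.

14 measures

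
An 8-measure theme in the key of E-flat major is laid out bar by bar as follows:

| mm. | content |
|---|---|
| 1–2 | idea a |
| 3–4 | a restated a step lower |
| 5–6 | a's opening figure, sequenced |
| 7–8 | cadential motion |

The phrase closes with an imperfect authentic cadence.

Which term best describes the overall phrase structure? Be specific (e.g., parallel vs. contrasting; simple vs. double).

Basic idea (mm. 1-2) + its repetition (measures 3–4) form the presentation; fragmentation and cadence (mm. 5–8) form the continuation — the 8-bar whole is a sentence.

sentence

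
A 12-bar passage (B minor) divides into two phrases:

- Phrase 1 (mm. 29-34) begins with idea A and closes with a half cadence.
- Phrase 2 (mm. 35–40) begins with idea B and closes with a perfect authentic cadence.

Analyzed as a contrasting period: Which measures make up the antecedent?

measures 29–34

The antecedent is the phrase ending with the weaker cadence (half cadence, phrase 1) and the consequent the one ending more conclusively (perfect authentic cadence, phrase 2); the antecedent is bars 29-34.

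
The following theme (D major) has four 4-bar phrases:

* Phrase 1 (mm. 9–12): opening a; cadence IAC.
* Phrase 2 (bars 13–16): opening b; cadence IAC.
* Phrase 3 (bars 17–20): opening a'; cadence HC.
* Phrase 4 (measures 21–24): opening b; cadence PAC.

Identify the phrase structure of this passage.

parallel double period

Four phrases in two halves: the first half (bars 9–16) ends with an imperfect authentic cadence, the second (mm. 17-24) with a perfect authentic cadence — a large antecedent–consequent pair, i.e. a double period.
Phrase 3 begins with the same material as phrase 1, making it parallel.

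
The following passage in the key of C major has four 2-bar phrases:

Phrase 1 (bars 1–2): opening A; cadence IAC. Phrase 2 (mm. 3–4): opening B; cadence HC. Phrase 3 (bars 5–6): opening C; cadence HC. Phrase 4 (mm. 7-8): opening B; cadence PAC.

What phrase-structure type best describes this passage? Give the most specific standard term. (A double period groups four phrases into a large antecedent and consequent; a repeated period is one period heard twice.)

contrasting double period

Four phrases in two halves: the first half (mm. 1–4) ends with a half cadence, the second (mm. 5–8) with a perfect authentic cadence — a large antecedent–consequent pair, i.e. a double period.
Phrase 3 begins with different material from phrase 1, making it contrasting.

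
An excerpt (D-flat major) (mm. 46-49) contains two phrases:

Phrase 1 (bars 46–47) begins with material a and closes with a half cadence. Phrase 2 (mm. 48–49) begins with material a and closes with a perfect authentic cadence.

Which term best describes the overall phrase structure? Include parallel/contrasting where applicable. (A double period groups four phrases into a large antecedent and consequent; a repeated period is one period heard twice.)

parallel period

Phrase 1 ends with a half cadence (weaker) and phrase 2 with a perfect authentic cadence (stronger): antecedent + consequent = a period.
The two phrases open with the same material (a / a), so the period is parallel.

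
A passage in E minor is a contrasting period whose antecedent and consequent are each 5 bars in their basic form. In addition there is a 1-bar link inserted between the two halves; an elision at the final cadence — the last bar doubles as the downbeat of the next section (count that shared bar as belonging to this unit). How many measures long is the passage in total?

Basic contrasting period: 5 + 5 = 10 bars.
10 (basic form) + 1 (link) = 11.
The elision shares a bar with the next section but does not change this unit's count.

11 measures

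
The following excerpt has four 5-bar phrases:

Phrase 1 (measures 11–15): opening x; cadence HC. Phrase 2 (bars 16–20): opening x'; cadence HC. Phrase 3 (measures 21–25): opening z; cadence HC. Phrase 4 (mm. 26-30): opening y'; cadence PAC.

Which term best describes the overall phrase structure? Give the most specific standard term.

contrasting double period

Four phrases in two halves: the first half (measures 11–20) ends with a half cadence, the second (mm. 21–30) with a perfect authentic cadence — a large antecedent–consequent pair, i.e. a double period.
Phrase 3 begins with different material from phrase 1, making it contrasting.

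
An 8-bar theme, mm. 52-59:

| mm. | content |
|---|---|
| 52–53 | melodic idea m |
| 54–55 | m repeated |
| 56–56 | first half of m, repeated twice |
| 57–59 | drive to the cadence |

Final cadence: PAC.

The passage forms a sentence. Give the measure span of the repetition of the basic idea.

measures 54–55

The presentation of a sentence is the basic idea (mm. 52–53) plus its repetition (mm. 54–55); the repetition of the basic idea is therefore mm. 54–55.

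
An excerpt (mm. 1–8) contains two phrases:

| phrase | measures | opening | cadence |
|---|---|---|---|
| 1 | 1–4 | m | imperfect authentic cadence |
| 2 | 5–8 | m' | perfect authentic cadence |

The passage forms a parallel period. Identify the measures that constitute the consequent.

The antecedent is the phrase ending with the weaker cadence (imperfect authentic cadence, phrase 1) and the consequent the one ending more conclusively (perfect authentic cadence, phrase 2); the consequent is mm. 5-8.

measures 5–8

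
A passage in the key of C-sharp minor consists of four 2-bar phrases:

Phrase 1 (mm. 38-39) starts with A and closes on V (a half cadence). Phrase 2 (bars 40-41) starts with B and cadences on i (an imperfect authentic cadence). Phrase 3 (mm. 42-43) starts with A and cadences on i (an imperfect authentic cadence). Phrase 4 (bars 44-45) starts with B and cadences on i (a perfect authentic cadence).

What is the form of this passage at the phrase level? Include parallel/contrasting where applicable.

Four phrases in two halves: the first half (mm. 38–41) ends with an imperfect authentic cadence, the second (mm. 42–45) with a perfect authentic cadence — a large antecedent–consequent pair, i.e. a double period.
Phrase 3 begins with the same material as phrase 1, making it parallel.

parallel double period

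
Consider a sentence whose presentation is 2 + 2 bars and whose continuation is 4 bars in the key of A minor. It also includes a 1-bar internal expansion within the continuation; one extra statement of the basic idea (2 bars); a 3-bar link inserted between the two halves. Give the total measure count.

Basic sentence: 2 + 2 + 4 = 8 bars.
8 (basic form) + 1 (internal expansion) + 2 (extra statement) + 3 (link) = 14.

14 measures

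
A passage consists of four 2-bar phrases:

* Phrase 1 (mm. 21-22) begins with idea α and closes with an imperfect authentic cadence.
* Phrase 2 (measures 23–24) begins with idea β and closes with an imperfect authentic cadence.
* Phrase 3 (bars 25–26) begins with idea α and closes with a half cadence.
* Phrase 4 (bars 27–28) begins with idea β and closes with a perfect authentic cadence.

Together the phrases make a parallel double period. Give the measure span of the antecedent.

In a double period the first pair of phrases (ending imperfect authentic cadence) is the large antecedent and the second pair (ending perfect authentic cadence) is the large consequent; the antecedent is measures 21–24.

measures 21–24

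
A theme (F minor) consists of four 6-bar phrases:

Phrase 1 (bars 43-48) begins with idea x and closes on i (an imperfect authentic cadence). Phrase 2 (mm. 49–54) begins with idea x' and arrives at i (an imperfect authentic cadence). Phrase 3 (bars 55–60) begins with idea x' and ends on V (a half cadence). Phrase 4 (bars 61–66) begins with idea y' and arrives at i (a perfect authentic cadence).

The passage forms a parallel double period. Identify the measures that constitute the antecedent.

measures 43–54

In a double period the four phrases pair into a large antecedent (phrases 1–2, ending imperfect authentic cadence) and a large consequent (phrases 3–4, ending perfect authentic cadence). The antecedent spans mm. 43–54.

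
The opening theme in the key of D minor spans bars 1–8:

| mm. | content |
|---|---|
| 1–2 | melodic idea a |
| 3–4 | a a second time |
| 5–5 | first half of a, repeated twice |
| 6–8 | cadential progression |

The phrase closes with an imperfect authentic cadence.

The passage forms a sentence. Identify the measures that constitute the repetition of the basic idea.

measures 3–4

The presentation of a sentence is the basic idea (mm. 1–2) plus its repetition (mm. 3–4); the repetition of the basic idea is therefore mm. 3-4.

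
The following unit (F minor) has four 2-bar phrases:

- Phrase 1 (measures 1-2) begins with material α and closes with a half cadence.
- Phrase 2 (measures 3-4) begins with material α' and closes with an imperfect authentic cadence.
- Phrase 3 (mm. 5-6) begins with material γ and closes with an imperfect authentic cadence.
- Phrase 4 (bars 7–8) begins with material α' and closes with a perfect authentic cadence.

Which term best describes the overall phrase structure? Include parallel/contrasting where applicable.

contrasting double period

Four phrases in two halves: the first half (mm. 1–4) ends with an imperfect authentic cadence, the second (mm. 5–8) with a perfect authentic cadence — a large antecedent–consequent pair, i.e. a double period.
Phrase 3 begins with different material from phrase 1, making it contrasting.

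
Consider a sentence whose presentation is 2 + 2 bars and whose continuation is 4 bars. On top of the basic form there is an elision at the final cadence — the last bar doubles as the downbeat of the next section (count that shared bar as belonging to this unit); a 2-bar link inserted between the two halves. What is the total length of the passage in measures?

Basic sentence: 2 + 2 + 4 = 8 bars.
8 (basic form) + 2 (link) = 10.
The elision shares a bar with the next section but does not change this unit's count.

10 measures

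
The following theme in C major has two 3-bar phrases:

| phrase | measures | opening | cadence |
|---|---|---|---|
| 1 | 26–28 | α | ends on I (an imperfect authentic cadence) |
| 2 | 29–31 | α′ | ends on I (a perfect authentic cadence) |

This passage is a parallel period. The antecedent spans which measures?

The antecedent is the phrase ending with the weaker cadence (imperfect authentic cadence, phrase 1) and the consequent the one ending more conclusively (perfect authentic cadence, phrase 2); the antecedent is measures 26–28.

measures 26–28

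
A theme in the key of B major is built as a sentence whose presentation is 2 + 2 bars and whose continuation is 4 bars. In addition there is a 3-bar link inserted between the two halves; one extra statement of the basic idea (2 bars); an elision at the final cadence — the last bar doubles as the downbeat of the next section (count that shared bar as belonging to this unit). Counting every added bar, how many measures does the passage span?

13 measures

Basic sentence: 2 + 2 + 4 = 8 bars.
8 (basic form) + 3 (link) + 2 (extra statement) = 13.
The elision shares a bar with the next section but does not change this unit's count.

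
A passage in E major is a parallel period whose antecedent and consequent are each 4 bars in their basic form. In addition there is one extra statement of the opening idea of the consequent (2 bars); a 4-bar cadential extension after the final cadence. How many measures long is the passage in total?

Basic parallel period: 4 + 4 = 8 bars.
8 (basic form) + 2 (extra statement) + 4 (cadential extension) = 14.

14 measures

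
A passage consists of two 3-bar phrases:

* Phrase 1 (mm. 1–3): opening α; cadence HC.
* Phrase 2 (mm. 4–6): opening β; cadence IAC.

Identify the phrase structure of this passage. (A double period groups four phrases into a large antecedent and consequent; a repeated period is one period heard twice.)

contrasting period

Phrase 1 ends with a half cadence (weaker) and phrase 2 with an imperfect authentic cadence (stronger): antecedent + consequent = a period.
The two phrases open with different material (α / β), so the period is contrasting.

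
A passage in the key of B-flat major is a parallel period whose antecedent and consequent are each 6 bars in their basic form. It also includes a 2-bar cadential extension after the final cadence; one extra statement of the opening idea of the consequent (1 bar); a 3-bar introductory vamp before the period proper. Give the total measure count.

Basic parallel period: 6 + 6 = 12 bars.
12 (basic form) + 2 (cadential extension) + 1 (extra statement) + 3 (introduction) = 18.

18 measures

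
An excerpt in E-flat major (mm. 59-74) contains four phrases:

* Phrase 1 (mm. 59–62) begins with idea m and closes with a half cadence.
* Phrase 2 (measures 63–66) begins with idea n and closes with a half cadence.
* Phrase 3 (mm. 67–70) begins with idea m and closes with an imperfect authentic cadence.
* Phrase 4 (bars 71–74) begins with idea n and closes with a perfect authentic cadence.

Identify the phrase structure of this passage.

Four phrases in two halves: the first half (measures 59–66) ends with a half cadence, the second (mm. 67-74) with a perfect authentic cadence — a large antecedent–consequent pair, i.e. a double period.
Phrase 3 begins with the same material as phrase 1, making it parallel.

parallel double period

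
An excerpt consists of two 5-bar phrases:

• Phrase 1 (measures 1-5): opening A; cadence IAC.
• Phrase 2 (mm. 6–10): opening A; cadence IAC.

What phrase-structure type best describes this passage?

repeated phrase

Both phrases have the same opening (A) and the same cadence (imperfect authentic cadence): the second is a restatement, not a consequent, so this is a repeated phrase rather than a period.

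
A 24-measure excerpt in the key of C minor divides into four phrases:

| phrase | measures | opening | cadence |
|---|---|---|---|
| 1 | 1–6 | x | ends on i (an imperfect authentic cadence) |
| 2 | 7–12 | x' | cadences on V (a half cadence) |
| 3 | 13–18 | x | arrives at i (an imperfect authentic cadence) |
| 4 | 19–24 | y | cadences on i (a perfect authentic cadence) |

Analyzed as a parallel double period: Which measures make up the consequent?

measures 13–24

In a double period the four phrases pair into a large antecedent (phrases 1–2, ending half cadence) and a large consequent (phrases 3–4, ending perfect authentic cadence). The consequent spans measures 13–24.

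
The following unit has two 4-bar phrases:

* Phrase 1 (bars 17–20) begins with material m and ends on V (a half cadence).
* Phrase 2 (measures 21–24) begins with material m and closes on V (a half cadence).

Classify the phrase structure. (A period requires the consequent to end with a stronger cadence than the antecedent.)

repeated phrase

Both phrases have the same opening (m) and the same cadence (half cadence): the second is a restatement, not a consequent, so this is a repeated phrase rather than a period.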